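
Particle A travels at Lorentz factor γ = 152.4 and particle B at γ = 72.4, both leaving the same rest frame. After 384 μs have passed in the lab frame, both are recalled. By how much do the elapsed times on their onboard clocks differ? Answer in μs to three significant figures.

A: γ = 152.4; τ_A = 384/152.4 = 2.520 μs.
B: γ = 72.4; τ_B = 384/72.40 = 5.304 μs.

|τ_A − τ_B| = 2.78 μs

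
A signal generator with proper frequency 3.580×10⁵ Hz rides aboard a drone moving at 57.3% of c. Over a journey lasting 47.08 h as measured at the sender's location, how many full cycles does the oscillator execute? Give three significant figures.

N = 4.97×10¹⁰

β = 0.573; γ = 1/√(1 − 0.573²) = 1/√0.6717 = 1.220
The oscillator's own cycle count is N = f × τ where τ is the proper time aboard the drone. τ = Δt/γ = 47.08/1.220 = 38.58 h = 1.389×10⁵ s.
N = 3.580×10⁵ × 1.389×10⁵ = 4.973×10¹⁰.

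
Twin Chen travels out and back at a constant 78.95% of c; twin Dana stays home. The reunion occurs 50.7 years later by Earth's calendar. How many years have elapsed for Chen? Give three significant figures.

τ = 31.1 years

β = 0.7895; γ = 1/√(1 − 0.7895²) = 1/√0.3767 = 1.629
Chen's clock measures proper time along the trip: τ = Δt/γ = 50.7/1.629 years.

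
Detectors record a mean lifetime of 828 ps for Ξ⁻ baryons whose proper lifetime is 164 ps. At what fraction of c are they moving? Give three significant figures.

β = 0.980

γ = Δt/τ₀ = 828/164 = 5.049
β = √(1 − 1/γ²) = √(1 − 0.03923) = √0.9608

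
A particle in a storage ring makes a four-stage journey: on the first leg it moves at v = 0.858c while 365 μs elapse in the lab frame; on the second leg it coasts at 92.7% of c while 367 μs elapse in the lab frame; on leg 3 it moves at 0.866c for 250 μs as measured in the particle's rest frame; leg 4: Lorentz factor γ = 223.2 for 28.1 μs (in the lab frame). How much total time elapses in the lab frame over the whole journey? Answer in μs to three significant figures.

Leg 1: 365 μs is already measured in the lab frame.
Leg 2: 367 μs is already measured in the lab frame.
Leg 3: γ = 1/√(1 − 0.866²) = 1/√0.2500 = 2.000; Δt_3 = 2.000 × 250 = 500.0 μs.
Leg 4: 28.1 μs is already measured in the lab frame.
Total: 365.0 + 367.0 + 500.0 + 28.10 μs.

Δt = 1260 μs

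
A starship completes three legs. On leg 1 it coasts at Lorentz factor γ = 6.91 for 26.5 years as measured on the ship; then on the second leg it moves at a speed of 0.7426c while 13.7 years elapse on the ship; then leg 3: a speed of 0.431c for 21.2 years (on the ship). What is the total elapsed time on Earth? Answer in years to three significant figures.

Leg 1: γ = 6.91; Δt_1 = 6.910 × 26.5 = 183.1 years.
Leg 2: γ = 1/√(1 − 0.7426²) = 1/√0.4485 = 1.493; Δt_2 = 1.493 × 13.7 = 20.46 years.
Leg 3: γ = 1/√(1 − 0.431²) = 1/√0.8142 = 1.108; Δt_3 = 1.108 × 21.2 = 23.49 years.
Total: 183.1 + 20.46 + 23.49 years.

Δt = 227 years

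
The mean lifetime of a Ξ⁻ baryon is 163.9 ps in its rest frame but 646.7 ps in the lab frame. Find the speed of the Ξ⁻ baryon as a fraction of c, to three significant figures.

β = 0.967

γ = Δt/τ₀ = 646.7/163.9 = 3.946
β = √(1 − 1/γ²) = √(1 − 0.06423) = √0.9358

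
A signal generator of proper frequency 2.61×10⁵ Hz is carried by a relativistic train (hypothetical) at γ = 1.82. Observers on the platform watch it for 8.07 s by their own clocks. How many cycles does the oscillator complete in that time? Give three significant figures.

N = 1.16×10⁶

γ = 1.82
During 8.07 s of lab time, the oscillator's proper time advances by τ = Δt/γ = 8.07/1.820 = 4.434 s = 4.434×10⁰ s.
N = f × τ = 2.61×10⁵ × 4.434×10⁰ = 1.157×10⁶.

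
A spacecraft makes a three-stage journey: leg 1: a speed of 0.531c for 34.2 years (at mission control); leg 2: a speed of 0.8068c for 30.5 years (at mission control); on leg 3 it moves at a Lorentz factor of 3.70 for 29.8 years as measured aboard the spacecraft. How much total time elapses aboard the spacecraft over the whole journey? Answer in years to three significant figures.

Leg 1: γ = 1/√(1 − 0.531²) = 1/√0.7180 = 1.180; τ_1 = 34.2/1.180 = 28.98 years.
Leg 2: γ = 1/√(1 − 0.8068²) = 1/√0.3491 = 1.693; τ_2 = 30.5/1.693 = 18.02 years.
Leg 3: 29.8 years is already measured aboard the spacecraft.
Total: 28.98 + 18.02 + 29.80 years.

τ = 76.8 years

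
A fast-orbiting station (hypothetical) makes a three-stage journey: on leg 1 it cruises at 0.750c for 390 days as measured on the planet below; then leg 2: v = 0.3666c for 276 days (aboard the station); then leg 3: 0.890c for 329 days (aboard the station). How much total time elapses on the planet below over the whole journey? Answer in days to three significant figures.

Δt = 1410 days

Leg 1: 390 days is already measured on the planet below.
Leg 2: γ = 1/√(1 − 0.3666²) = 1/√0.8656 = 1.075; Δt_2 = 1.075 × 276 = 296.7 days.
Leg 3: γ = 1/√(1 − 0.890²) = 1/√0.2079 = 2.193; Δt_3 = 2.193 × 329 = 721.6 days.
Total: 390.0 + 296.7 + 721.6 days.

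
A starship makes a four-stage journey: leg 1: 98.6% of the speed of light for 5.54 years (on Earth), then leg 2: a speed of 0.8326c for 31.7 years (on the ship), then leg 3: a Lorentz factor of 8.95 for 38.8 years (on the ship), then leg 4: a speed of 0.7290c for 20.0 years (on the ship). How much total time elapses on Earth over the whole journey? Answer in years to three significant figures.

Leg 1: 5.54 years is already measured on Earth.
Leg 2: γ = 1/√(1 − 0.8326²) = 1/√0.3068 = 1.805; Δt_2 = 1.805 × 31.7 = 57.23 years.
Leg 3: γ = 8.95; Δt_3 = 8.950 × 38.8 = 347.3 years.
Leg 4: γ = 1/√(1 − 0.7290²) = 1/√0.4686 = 1.461; Δt_4 = 1.461 × 20.0 = 29.22 years.
Total: 5.540 + 57.23 + 347.3 + 29.22 years.

Δt = 439 years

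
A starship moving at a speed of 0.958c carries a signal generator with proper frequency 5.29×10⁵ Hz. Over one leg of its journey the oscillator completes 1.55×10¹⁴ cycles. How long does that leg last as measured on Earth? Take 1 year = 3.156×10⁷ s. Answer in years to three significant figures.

Δt = 32.4 years

γ = 1/√(1 − 0.958²) = 1/√0.08224 = 3.487
Proper time for N cycles: τ = N/f = 1.55×10¹⁴/(5.29×10⁵) = 2.930×10⁸ s = 9.284 years.
Lab-frame duration Δt = γτ = 3.487 × 9.284 = 32.37 years.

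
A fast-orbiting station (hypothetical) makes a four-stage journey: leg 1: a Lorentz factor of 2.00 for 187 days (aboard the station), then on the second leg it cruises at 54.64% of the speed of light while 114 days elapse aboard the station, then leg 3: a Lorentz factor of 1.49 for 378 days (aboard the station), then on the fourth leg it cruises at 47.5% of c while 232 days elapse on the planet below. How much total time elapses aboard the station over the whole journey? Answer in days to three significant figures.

Leg 1: 187 days is already measured aboard the station.
Leg 2: 114 days is already measured aboard the station.
Leg 3: 378 days is already measured aboard the station.
Leg 4: β = 0.475; γ = 1/√(1 − 0.475²) = 1/√0.7744 = 1.136; τ_4 = 232/1.136 = 204.2 days.
Total: 187.0 + 114.0 + 378.0 + 204.2 days.

τ = 883 days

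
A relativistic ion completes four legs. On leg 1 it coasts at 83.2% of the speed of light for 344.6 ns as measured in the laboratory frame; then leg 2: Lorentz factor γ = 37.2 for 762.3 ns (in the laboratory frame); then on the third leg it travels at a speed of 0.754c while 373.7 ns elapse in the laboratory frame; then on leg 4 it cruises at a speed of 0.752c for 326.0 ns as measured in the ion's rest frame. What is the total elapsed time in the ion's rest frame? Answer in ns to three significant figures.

τ = 783 ns

Leg 1: β = 0.832; γ = 1/√(1 − 0.832²) = 1/√0.3078 = 1.803; τ_1 = 344.6/1.803 = 191.2 ns.
Leg 2: γ = 37.2; τ_2 = 762.3/37.20 = 20.49 ns.
Leg 3: γ = 1/√(1 − 0.754²) = 1/√0.4315 = 1.522; τ_3 = 373.7/1.522 = 245.5 ns.
Leg 4: 326.0 ns is already measured in the ion's rest frame.
Total: 191.2 + 20.49 + 245.5 + 326.0 ns.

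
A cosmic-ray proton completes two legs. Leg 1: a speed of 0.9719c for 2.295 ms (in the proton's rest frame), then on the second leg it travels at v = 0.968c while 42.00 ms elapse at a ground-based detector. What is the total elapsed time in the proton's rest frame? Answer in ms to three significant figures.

Leg 1: 2.295 ms is already measured in the proton's rest frame.
Leg 2: γ = 1/√(1 − 0.968²) = 1/√0.06298 = 3.985; τ_2 = 42.00/3.985 = 10.54 ms.
Total: 2.295 + 10.54 ms.

τ = 12.8 ms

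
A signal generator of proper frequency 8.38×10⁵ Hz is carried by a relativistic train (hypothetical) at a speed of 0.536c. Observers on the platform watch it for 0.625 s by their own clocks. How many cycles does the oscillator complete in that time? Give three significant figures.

γ = 1/√(1 − 0.536²) = 1/√0.7127 = 1.185
During 0.625 s of lab time, the oscillator's proper time advances by τ = Δt/γ = 0.625/1.185 = 0.5276 s = 5.276×10⁻¹ s.
N = f × τ = 8.38×10⁵ × 5.276×10⁻¹ = 4.422×10⁵.

N = 4.42×10⁵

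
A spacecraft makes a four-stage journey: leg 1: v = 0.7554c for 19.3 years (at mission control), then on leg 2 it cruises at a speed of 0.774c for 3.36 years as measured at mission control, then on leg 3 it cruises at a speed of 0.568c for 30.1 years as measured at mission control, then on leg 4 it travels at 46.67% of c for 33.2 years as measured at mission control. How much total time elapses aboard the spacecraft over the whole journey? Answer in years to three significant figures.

Leg 1: γ = 1/√(1 − 0.7554²) = 1/√0.4294 = 1.526; τ_1 = 19.3/1.526 = 12.65 years.
Leg 2: γ = 1/√(1 − 0.774²) = 1/√0.4009 = 1.579; τ_2 = 3.36/1.579 = 2.128 years.
Leg 3: γ = 1/√(1 − 0.568²) = 1/√0.6774 = 1.215; τ_3 = 30.1/1.215 = 24.77 years.
Leg 4: β = 0.4667; γ = 1/√(1 − 0.4667²) = 1/√0.7822 = 1.131; τ_4 = 33.2/1.131 = 29.36 years.
Total: 12.65 + 2.128 + 24.77 + 29.36 years.

τ = 68.9 years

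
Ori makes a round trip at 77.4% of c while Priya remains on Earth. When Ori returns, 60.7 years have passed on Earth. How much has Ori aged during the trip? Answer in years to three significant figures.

β = 0.774; γ = 1/√(1 − 0.774²) = 1/√0.4009 = 1.579
Ori's clock measures proper time along the trip: τ = Δt/γ = 60.7/1.579 years.

τ = 38.4 years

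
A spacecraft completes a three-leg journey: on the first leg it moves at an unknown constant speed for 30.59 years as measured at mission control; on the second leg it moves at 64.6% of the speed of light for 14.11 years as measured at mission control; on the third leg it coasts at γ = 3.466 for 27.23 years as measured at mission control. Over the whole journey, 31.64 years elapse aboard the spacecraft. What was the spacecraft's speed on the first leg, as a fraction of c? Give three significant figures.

β = 0.905

Leg 1: speed unknown; τ_1 = 30.59/γ_1.
Leg 2: β = 0.646; γ = 1/√(1 − 0.646²) = 1/√0.5827 = 1.310; τ_2 = 14.11/1.310 = 10.77 years.
Leg 3: γ = 3.466; τ_3 = 27.23/3.466 = 7.856 years.
Total proper time: τ_1 + 10.77 + 7.856 = 31.64, so τ_1 = 31.64 − 18.63 = 13.01 years.
γ_1 = 30.59/13.01 = 2.351; β = √(1 − 1/γ²) = √0.8190.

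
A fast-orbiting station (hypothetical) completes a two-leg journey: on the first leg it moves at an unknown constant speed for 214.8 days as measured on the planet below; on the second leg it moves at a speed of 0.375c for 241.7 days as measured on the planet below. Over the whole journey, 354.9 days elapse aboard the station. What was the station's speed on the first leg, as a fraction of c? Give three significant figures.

Leg 1: speed unknown; τ_1 = 214.8/γ_1.
Leg 2: γ = 1/√(1 − 0.375²) = 1/√0.8594 = 1.079; τ_2 = 241.7/1.079 = 224.1 days.
Total proper time: τ_1 + 224.1 = 354.9, so τ_1 = 354.9 − 224.1 = 130.8 days.
γ_1 = 214.8/130.8 = 1.642; β = √(1 − 1/γ²) = √0.6290.

β = 0.793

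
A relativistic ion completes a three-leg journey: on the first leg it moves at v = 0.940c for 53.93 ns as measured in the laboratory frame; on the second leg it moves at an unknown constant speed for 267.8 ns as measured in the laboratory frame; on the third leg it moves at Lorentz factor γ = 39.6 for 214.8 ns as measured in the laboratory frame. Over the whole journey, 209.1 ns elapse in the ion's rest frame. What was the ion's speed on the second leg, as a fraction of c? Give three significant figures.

Leg 1: γ = 1/√(1 − 0.940²) = 1/√0.1164 = 2.931; τ_1 = 53.93/2.931 = 18.40 ns.
Leg 2: speed unknown; τ_2 = 267.8/γ_2.
Leg 3: γ = 39.6; τ_3 = 214.8/39.60 = 5.424 ns.
Total proper time: 18.40 + τ_2 + 5.424 = 209.1, so τ_2 = 209.1 − 23.82 = 185.3 ns.
γ_2 = 267.8/185.3 = 1.445; β = √(1 − 1/γ²) = √0.5213.

β = 0.722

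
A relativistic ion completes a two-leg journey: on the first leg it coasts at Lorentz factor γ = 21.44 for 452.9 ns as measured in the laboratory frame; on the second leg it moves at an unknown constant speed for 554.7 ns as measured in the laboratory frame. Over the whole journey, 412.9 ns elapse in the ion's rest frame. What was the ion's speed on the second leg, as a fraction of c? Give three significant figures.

Leg 1: γ = 21.44; τ_1 = 452.9/21.44 = 21.12 ns.
Leg 2: speed unknown; τ_2 = 554.7/γ_2.
Total proper time: 21.12 + τ_2 = 412.9, so τ_2 = 412.9 − 21.12 = 391.8 ns.
γ_2 = 554.7/391.8 = 1.416; β = √(1 − 1/γ²) = √0.5012.

β = 0.708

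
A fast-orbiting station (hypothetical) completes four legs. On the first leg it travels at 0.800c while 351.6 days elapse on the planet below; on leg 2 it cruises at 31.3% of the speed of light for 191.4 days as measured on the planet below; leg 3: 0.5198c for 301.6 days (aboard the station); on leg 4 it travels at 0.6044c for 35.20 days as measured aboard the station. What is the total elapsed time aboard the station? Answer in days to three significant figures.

Leg 1: γ = 1/√(1 − 0.800²) = 5/3 ≈ 1.667; τ_1 = 351.6/1.667 = 211.0 days.
Leg 2: β = 0.313; γ = 1/√(1 − 0.313²) = 1/√0.9020 = 1.053; τ_2 = 191.4/1.053 = 181.8 days.
Leg 3: 301.6 days is already measured aboard the station.
Leg 4: 35.20 days is already measured aboard the station.
Total: 211.0 + 181.8 + 301.6 + 35.20 days.

τ = 730 days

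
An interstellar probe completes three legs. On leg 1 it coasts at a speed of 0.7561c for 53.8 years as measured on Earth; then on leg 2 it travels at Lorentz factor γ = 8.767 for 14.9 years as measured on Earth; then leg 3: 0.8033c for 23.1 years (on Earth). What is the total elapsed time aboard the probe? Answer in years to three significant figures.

Leg 1: γ = 1/√(1 − 0.7561²) = 1/√0.4283 = 1.528; τ_1 = 53.8/1.528 = 35.21 years.
Leg 2: γ = 8.767; τ_2 = 14.9/8.767 = 1.700 years.
Leg 3: γ = 1/√(1 − 0.8033²) = 1/√0.3547 = 1.679; τ_3 = 23.1/1.679 = 13.76 years.
Total: 35.21 + 1.700 + 13.76 years.

τ = 50.7 years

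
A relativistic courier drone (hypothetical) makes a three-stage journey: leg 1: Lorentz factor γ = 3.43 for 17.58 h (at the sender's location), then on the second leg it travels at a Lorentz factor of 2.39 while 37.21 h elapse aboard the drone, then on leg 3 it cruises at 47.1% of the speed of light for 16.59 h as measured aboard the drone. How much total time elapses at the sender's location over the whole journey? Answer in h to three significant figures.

Δt = 125 h

Leg 1: 17.58 h is already measured at the sender's location.
Leg 2: γ = 2.39; Δt_2 = 2.390 × 37.21 = 88.93 h.
Leg 3: β = 0.471; γ = 1/√(1 − 0.471²) = 1/√0.7782 = 1.134; Δt_3 = 1.134 × 16.59 = 18.81 h.
Total: 17.58 + 88.93 + 18.81 h.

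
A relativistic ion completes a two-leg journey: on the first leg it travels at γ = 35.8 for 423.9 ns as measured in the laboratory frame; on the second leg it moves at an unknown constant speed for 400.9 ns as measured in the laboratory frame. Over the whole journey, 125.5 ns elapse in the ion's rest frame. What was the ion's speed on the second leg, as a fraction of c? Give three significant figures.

Leg 1: γ = 35.8; τ_1 = 423.9/35.80 = 11.84 ns.
Leg 2: speed unknown; τ_2 = 400.9/γ_2.
Total proper time: 11.84 + τ_2 = 125.5, so τ_2 = 125.5 − 11.84 = 113.7 ns.
γ_2 = 400.9/113.7 = 3.527; β = √(1 − 1/γ²) = √0.9196.

β = 0.959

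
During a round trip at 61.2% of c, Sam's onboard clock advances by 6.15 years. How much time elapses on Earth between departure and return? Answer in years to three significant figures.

Δt = 7.78 years

β = 0.612; γ = 1/√(1 − 0.612²) = 1/√0.6255 = 1.264
Earth-frame duration is the dilated interval: Δt = γτ = 1.264 × 6.15 years.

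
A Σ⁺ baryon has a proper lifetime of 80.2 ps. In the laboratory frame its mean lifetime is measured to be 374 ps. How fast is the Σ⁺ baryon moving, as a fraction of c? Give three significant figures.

γ = Δt/τ₀ = 374/80.2 = 4.663
β = √(1 − 1/γ²) = √(1 − 0.04598) = √0.9540

β = 0.977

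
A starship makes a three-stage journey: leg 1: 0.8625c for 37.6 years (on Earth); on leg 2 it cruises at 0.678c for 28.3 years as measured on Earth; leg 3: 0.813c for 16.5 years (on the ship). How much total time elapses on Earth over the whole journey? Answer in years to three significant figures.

Leg 1: 37.6 years is already measured on Earth.
Leg 2: 28.3 years is already measured on Earth.
Leg 3: γ = 1/√(1 − 0.813²) = 1/√0.3390 = 1.717; Δt_3 = 1.717 × 16.5 = 28.34 years.
Total: 37.60 + 28.30 + 28.34 years.

Δt = 94.2 years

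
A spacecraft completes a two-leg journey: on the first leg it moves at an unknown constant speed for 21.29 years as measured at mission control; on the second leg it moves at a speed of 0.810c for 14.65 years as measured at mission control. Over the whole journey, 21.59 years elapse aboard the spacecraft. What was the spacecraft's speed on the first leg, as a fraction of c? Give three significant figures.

β = 0.792

Leg 1: speed unknown; τ_1 = 21.29/γ_1.
Leg 2: γ = 1/√(1 − 0.810²) = 1/√0.3439 = 1.705; τ_2 = 14.65/1.705 = 8.591 years.
Total proper time: τ_1 + 8.591 = 21.59, so τ_1 = 21.59 − 8.591 = 13.00 years.
γ_1 = 21.29/13.00 = 1.638; β = √(1 − 1/γ²) = √0.6272.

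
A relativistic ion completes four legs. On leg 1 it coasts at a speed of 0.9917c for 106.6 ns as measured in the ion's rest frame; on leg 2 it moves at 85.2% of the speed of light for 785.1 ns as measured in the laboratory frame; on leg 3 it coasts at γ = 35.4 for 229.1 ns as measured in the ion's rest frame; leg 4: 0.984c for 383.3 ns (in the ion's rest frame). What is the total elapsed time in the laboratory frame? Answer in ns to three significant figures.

Δt = 1.19×10⁴ ns

Leg 1: γ = 1/√(1 − 0.9917²) = 1/√0.01653 = 7.778; Δt_1 = 7.778 × 106.6 = 829.1 ns.
Leg 2: 785.1 ns is already measured in the laboratory frame.
Leg 3: γ = 35.4; Δt_3 = 35.40 × 229.1 = 8110 ns.
Leg 4: γ = 1/√(1 − 0.984²) = 1/√0.03174 = 5.613; Δt_4 = 5.613 × 383.3 = 2151 ns.
Total: 829.1 + 785.1 + 8110 + 2151 ns.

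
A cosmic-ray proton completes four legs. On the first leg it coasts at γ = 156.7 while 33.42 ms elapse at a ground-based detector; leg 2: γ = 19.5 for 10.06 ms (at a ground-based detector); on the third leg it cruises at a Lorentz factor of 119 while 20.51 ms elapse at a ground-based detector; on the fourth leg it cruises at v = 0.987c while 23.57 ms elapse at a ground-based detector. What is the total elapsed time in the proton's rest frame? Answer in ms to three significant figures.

Leg 1: γ = 156.7; τ_1 = 33.42/156.7 = 0.2133 ms.
Leg 2: γ = 19.5; τ_2 = 10.06/19.50 = 0.5159 ms.
Leg 3: γ = 119; τ_3 = 20.51/119.0 = 0.1724 ms.
Leg 4: γ = 1/√(1 − 0.987²) = 1/√0.02583 = 6.222; τ_4 = 23.57/6.222 = 3.788 ms.
Total: 0.2133 + 0.5159 + 0.1724 + 3.788 ms.

τ = 4.69 ms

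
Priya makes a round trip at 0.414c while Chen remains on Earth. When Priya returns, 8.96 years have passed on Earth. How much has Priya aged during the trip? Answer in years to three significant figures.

τ = 8.16 years

γ = 1/√(1 − 0.414²) = 1/√0.8286 = 1.099
Priya's clock measures proper time along the trip: τ = Δt/γ = 8.96/1.099 years.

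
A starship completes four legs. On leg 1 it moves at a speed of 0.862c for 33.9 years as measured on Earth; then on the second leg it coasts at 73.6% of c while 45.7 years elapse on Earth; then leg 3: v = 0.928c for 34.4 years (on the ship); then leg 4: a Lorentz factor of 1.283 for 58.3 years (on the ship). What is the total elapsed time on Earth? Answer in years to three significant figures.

Δt = 247 years

Leg 1: 33.9 years is already measured on Earth.
Leg 2: 45.7 years is already measured on Earth.
Leg 3: γ = 1/√(1 − 0.928²) = 1/√0.1388 = 2.684; Δt_3 = 2.684 × 34.4 = 92.33 years.
Leg 4: γ = 1.283; Δt_4 = 1.283 × 58.3 = 74.80 years.
Total: 33.90 + 45.70 + 92.33 + 74.80 years.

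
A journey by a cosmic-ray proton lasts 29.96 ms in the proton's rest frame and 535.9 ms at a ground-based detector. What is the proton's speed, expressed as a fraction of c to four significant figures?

v = 0.9984c

The proper time is measured in the proton's rest frame (both events occur at the proton's location); Δt is measured at a ground-based detector. γ = Δt/τ = 535.9/29.96 = 17.89.
β = √(1 − 1/γ²) = √(1 − 0.003125) = √0.9969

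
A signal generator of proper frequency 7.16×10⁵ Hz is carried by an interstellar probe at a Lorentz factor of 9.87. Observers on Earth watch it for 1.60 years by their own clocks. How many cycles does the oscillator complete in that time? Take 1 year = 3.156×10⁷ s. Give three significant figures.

γ = 9.87
During 1.60 years of lab time, the oscillator's proper time advances by τ = Δt/γ = 1.60/9.870 = 0.1621 years = 5.116×10⁶ s.
N = f × τ = 7.16×10⁵ × 5.116×10⁶ = 3.663×10¹².

N = 3.66×10¹²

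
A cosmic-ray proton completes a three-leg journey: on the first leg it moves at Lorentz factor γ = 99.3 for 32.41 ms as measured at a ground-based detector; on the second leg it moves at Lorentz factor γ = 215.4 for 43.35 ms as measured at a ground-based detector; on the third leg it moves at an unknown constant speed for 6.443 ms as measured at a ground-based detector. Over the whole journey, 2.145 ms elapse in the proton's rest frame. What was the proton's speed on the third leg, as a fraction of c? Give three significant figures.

Leg 1: γ = 99.3; τ_1 = 32.41/99.30 = 0.3264 ms.
Leg 2: γ = 215.4; τ_2 = 43.35/215.4 = 0.2013 ms.
Leg 3: speed unknown; τ_3 = 6.443/γ_3.
Total proper time: 0.3264 + 0.2013 + τ_3 = 2.145, so τ_3 = 2.145 − 0.5276 = 1.617 ms.
γ_3 = 6.443/1.617 = 3.984; β = √(1 − 1/γ²) = √0.9370.

β = 0.968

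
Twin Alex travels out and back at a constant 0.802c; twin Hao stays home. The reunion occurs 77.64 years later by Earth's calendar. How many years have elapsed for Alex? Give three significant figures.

τ = 46.4 years

γ = 1/√(1 − 0.802²) = 1/√0.3568 = 1.674
Alex's clock measures proper time along the trip: τ = Δt/γ = 77.64/1.674 years.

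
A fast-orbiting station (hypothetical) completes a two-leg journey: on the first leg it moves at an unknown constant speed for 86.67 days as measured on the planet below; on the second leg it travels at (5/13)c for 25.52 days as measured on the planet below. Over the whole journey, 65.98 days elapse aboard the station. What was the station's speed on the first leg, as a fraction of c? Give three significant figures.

Leg 1: speed unknown; τ_1 = 86.67/γ_1.
Leg 2: γ = 1/√(1 − (5/13)²) = 13/12 ≈ 1.083; τ_2 = 25.52/1.083 = 23.56 days.
Total proper time: τ_1 + 23.56 = 65.98, so τ_1 = 65.98 − 23.56 = 42.42 days.
γ_1 = 86.67/42.42 = 2.043; β = √(1 − 1/γ²) = √0.7604.

β = 0.872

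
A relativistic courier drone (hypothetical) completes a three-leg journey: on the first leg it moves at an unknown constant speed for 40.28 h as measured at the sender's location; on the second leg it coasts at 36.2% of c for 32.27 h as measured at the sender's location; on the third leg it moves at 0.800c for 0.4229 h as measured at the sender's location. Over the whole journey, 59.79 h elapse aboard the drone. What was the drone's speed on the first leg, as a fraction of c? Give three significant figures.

Leg 1: speed unknown; τ_1 = 40.28/γ_1.
Leg 2: β = 0.362; γ = 1/√(1 − 0.362²) = 1/√0.8690 = 1.073; τ_2 = 32.27/1.073 = 30.08 h.
Leg 3: γ = 1/√(1 − 0.800²) = 5/3 ≈ 1.667; τ_3 = 0.4229/1.667 = 0.2537 h.
Total proper time: τ_1 + 30.08 + 0.2537 = 59.79, so τ_1 = 59.79 − 30.34 = 29.45 h.
γ_1 = 40.28/29.45 = 1.368; β = √(1 − 1/γ²) = √0.4653.

β = 0.682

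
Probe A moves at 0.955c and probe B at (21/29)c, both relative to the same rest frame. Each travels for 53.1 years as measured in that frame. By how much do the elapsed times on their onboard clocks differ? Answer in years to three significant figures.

|τ_A − τ_B| = 20.9 years

A: γ = 1/√(1 − 0.955²) = 1/√0.08798 = 3.371; τ_A = 53.1/3.371 = 15.75 years.
B: γ = 1/√(1 − (21/29)²) = 29/20 = 1.450; τ_B = 53.1/1.450 = 36.62 years.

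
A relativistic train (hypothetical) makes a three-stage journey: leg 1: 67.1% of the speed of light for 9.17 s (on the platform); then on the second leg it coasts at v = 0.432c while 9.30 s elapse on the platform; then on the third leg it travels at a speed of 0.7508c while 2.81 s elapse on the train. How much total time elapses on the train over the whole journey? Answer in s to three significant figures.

Leg 1: β = 0.671; γ = 1/√(1 − 0.671²) = 1/√0.5498 = 1.349; τ_1 = 9.17/1.349 = 6.799 s.
Leg 2: γ = 1/√(1 − 0.432²) = 1/√0.8134 = 1.109; τ_2 = 9.30/1.109 = 8.387 s.
Leg 3: 2.81 s is already measured on the train.
Total: 6.799 + 8.387 + 2.810 s.

τ = 18.0 s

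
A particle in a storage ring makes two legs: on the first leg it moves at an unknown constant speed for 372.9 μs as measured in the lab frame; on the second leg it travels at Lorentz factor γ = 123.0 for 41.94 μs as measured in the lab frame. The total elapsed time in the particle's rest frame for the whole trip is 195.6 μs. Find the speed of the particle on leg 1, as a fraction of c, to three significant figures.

Leg 1: speed unknown; τ_1 = 372.9/γ_1.
Leg 2: γ = 123.0; τ_2 = 41.94/123.0 = 0.3410 μs.
Total proper time: τ_1 + 0.3410 = 195.6, so τ_1 = 195.6 − 0.3410 = 195.3 μs.
γ_1 = 372.9/195.3 = 1.910; β = √(1 − 1/γ²) = √0.7258.

β = 0.852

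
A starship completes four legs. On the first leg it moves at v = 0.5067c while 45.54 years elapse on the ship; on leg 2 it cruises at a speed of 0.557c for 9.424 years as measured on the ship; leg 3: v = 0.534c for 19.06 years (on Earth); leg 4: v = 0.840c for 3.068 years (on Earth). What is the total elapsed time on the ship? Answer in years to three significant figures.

τ = 72.7 years

Leg 1: 45.54 years is already measured on the ship.
Leg 2: 9.424 years is already measured on the ship.
Leg 3: γ = 1/√(1 − 0.534²) = 1/√0.7148 = 1.183; τ_3 = 19.06/1.183 = 16.11 years.
Leg 4: γ = 1/√(1 − 0.840²) = 1/√0.2944 = 1.843; τ_4 = 3.068/1.843 = 1.665 years.
Total: 45.54 + 9.424 + 16.11 + 1.665 years.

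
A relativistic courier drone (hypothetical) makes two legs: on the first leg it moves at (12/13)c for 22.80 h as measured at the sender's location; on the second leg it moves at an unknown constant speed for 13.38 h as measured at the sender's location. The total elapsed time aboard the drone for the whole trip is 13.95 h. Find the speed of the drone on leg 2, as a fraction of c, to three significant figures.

β = 0.922

Leg 1: γ = 1/√(1 − (12/13)²) = 13/5 = 2.600; τ_1 = 22.80/2.600 = 8.769 h.
Leg 2: speed unknown; τ_2 = 13.38/γ_2.
Total proper time: 8.769 + τ_2 = 13.95, so τ_2 = 13.95 − 8.769 = 5.181 h.
γ_2 = 13.38/5.181 = 2.583; β = √(1 − 1/γ²) = √0.8501.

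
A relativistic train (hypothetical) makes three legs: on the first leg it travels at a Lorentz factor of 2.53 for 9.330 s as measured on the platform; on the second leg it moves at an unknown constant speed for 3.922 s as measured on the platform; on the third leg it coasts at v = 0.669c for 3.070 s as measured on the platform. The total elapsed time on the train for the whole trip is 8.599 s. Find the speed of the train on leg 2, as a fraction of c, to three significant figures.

Leg 1: γ = 2.53; τ_1 = 9.330/2.530 = 3.688 s.
Leg 2: speed unknown; τ_2 = 3.922/γ_2.
Leg 3: γ = 1/√(1 − 0.669²) = 1/√0.5524 = 1.345; τ_3 = 3.070/1.345 = 2.282 s.
Total proper time: 3.688 + τ_2 + 2.282 = 8.599, so τ_2 = 8.599 − 5.970 = 2.629 s.
γ_2 = 3.922/2.629 = 1.492; β = √(1 − 1/γ²) = √0.5505.

β = 0.742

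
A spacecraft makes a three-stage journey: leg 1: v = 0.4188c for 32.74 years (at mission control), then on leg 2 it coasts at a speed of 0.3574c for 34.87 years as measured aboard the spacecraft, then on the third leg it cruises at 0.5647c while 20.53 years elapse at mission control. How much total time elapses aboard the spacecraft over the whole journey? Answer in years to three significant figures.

τ = 81.5 years

Leg 1: γ = 1/√(1 − 0.4188²) = 1/√0.8246 = 1.101; τ_1 = 32.74/1.101 = 29.73 years.
Leg 2: 34.87 years is already measured aboard the spacecraft.
Leg 3: γ = 1/√(1 − 0.5647²) = 1/√0.6811 = 1.212; τ_3 = 20.53/1.212 = 16.94 years.
Total: 29.73 + 34.87 + 16.94 years.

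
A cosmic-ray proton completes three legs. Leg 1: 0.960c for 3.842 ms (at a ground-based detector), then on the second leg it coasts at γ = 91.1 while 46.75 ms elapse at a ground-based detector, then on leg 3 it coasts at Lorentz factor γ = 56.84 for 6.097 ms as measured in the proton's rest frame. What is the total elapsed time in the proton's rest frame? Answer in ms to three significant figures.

Leg 1: γ = 1/√(1 − 0.960²) = 25/7 ≈ 3.571; τ_1 = 3.842/3.571 = 1.076 ms.
Leg 2: γ = 91.1; τ_2 = 46.75/91.10 = 0.5132 ms.
Leg 3: 6.097 ms is already measured in the proton's rest frame.
Total: 1.076 + 0.5132 + 6.097 ms.

τ = 7.69 ms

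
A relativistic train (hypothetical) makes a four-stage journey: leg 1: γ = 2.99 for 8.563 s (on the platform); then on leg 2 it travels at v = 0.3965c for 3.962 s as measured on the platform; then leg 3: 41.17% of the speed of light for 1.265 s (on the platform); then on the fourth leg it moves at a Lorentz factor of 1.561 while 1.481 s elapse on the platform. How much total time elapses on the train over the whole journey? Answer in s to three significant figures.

Leg 1: γ = 2.99; τ_1 = 8.563/2.990 = 2.864 s.
Leg 2: γ = 1/√(1 − 0.3965²) = 1/√0.8428 = 1.089; τ_2 = 3.962/1.089 = 3.637 s.
Leg 3: β = 0.4117; γ = 1/√(1 − 0.4117²) = 1/√0.8305 = 1.097; τ_3 = 1.265/1.097 = 1.153 s.
Leg 4: γ = 1.561; τ_4 = 1.481/1.561 = 0.9488 s.
Total: 2.864 + 3.637 + 1.153 + 0.9488 s.

τ = 8.60 s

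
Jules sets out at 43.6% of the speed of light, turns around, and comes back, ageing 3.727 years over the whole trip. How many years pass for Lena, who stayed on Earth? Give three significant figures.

β = 0.436; γ = 1/√(1 − 0.436²) = 1/√0.8099 = 1.111
Earth-frame duration is the dilated interval: Δt = γτ = 1.111 × 3.727 years.

Δt = 4.14 years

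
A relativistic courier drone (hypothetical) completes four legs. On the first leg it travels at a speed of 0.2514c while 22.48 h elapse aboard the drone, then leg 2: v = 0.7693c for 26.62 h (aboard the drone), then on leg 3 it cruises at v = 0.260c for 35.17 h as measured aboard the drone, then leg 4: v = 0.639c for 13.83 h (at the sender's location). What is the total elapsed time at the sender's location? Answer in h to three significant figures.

Δt = 115 h

Leg 1: γ = 1/√(1 − 0.2514²) = 1/√0.9368 = 1.033; Δt_1 = 1.033 × 22.48 = 23.23 h.
Leg 2: γ = 1/√(1 − 0.7693²) = 1/√0.4082 = 1.565; Δt_2 = 1.565 × 26.62 = 41.67 h.
Leg 3: γ = 1/√(1 − 0.260²) = 1/√0.9324 = 1.036; Δt_3 = 1.036 × 35.17 = 36.42 h.
Leg 4: 13.83 h is already measured at the sender's location.
Total: 23.23 + 41.67 + 36.42 + 13.83 h.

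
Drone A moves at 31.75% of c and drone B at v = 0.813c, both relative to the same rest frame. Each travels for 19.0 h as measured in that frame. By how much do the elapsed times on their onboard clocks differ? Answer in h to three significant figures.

A: β = 0.3175; γ = 1/√(1 − 0.3175²) = 1/√0.8992 = 1.055; τ_A = 19.0/1.055 = 18.02 h.
B: γ = 1/√(1 − 0.813²) = 1/√0.3390 = 1.717; τ_B = 19.0/1.717 = 11.06 h.

|τ_A − τ_B| = 6.95 h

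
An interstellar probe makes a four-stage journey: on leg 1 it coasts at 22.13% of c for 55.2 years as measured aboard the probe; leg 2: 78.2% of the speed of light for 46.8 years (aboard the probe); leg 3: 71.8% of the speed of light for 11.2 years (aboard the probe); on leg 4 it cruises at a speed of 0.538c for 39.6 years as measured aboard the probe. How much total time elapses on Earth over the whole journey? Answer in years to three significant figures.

Δt = 195 years

Leg 1: β = 0.2213; γ = 1/√(1 − 0.2213²) = 1/√0.9510 = 1.025; Δt_1 = 1.025 × 55.2 = 56.60 years.
Leg 2: β = 0.782; γ = 1/√(1 − 0.782²) = 1/√0.3885 = 1.604; Δt_2 = 1.604 × 46.8 = 75.09 years.
Leg 3: β = 0.718; γ = 1/√(1 − 0.718²) = 1/√0.4845 = 1.437; Δt_3 = 1.437 × 11.2 = 16.09 years.
Leg 4: γ = 1/√(1 − 0.538²) = 1/√0.7106 = 1.186; Δt_4 = 1.186 × 39.6 = 46.98 years.
Total: 56.60 + 75.09 + 16.09 + 46.98 years.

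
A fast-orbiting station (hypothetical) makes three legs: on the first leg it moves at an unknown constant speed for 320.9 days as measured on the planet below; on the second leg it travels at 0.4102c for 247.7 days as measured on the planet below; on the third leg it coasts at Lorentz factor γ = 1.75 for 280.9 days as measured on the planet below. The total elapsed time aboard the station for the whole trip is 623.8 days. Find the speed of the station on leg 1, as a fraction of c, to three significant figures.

β = 0.673

Leg 1: speed unknown; τ_1 = 320.9/γ_1.
Leg 2: γ = 1/√(1 − 0.4102²) = 1/√0.8317 = 1.096; τ_2 = 247.7/1.096 = 225.9 days.
Leg 3: γ = 1.75; τ_3 = 280.9/1.750 = 160.5 days.
Total proper time: τ_1 + 225.9 + 160.5 = 623.8, so τ_1 = 623.8 − 386.4 = 237.4 days.
γ_1 = 320.9/237.4 = 1.352; β = √(1 − 1/γ²) = √0.4528.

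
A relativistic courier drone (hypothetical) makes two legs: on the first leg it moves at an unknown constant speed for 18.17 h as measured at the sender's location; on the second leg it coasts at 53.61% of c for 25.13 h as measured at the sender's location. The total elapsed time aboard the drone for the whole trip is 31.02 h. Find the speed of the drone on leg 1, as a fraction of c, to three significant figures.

Leg 1: speed unknown; τ_1 = 18.17/γ_1.
Leg 2: β = 0.5361; γ = 1/√(1 − 0.5361²) = 1/√0.7126 = 1.185; τ_2 = 25.13/1.185 = 21.21 h.
Total proper time: τ_1 + 21.21 = 31.02, so τ_1 = 31.02 − 21.21 = 9.806 h.
γ_1 = 18.17/9.806 = 1.853; β = √(1 − 1/γ²) = √0.7087.

β = 0.842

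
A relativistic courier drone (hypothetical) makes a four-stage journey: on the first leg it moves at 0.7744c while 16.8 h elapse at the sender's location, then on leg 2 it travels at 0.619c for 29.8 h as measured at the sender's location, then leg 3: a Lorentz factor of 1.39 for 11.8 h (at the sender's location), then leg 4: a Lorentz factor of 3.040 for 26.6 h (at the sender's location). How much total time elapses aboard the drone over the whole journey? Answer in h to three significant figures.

Leg 1: γ = 1/√(1 − 0.7744²) = 1/√0.4003 = 1.581; τ_1 = 16.8/1.581 = 10.63 h.
Leg 2: γ = 1/√(1 − 0.619²) = 1/√0.6168 = 1.273; τ_2 = 29.8/1.273 = 23.40 h.
Leg 3: γ = 1.39; τ_3 = 11.8/1.390 = 8.489 h.
Leg 4: γ = 3.040; τ_4 = 26.6/3.040 = 8.750 h.
Total: 10.63 + 23.40 + 8.489 + 8.750 h.

τ = 51.3 h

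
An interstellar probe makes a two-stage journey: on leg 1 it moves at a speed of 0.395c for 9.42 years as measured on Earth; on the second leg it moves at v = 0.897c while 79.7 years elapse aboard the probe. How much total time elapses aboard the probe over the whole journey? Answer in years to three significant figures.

Leg 1: γ = 1/√(1 − 0.395²) = 1/√0.8440 = 1.089; τ_1 = 9.42/1.089 = 8.654 years.
Leg 2: 79.7 years is already measured aboard the probe.
Total: 8.654 + 79.70 years.

τ = 88.4 years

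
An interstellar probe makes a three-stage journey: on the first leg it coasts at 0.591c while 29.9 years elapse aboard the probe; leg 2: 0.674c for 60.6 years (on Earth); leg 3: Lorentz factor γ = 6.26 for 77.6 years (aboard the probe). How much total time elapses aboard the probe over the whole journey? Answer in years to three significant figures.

τ = 152 years

Leg 1: 29.9 years is already measured aboard the probe.
Leg 2: γ = 1/√(1 − 0.674²) = 1/√0.5457 = 1.354; τ_2 = 60.6/1.354 = 44.77 years.
Leg 3: 77.6 years is already measured aboard the probe.
Total: 29.90 + 44.77 + 77.60 years.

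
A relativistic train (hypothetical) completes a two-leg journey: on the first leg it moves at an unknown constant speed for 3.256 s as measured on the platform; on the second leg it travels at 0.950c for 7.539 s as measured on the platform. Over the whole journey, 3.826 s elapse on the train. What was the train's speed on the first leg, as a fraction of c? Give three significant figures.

β = 0.892

Leg 1: speed unknown; τ_1 = 3.256/γ_1.
Leg 2: γ = 1/√(1 − 0.950²) = 1/√0.09750 = 3.203; τ_2 = 7.539/3.203 = 2.354 s.
Total proper time: τ_1 + 2.354 = 3.826, so τ_1 = 3.826 − 2.354 = 1.472 s.
γ_1 = 3.256/1.472 = 2.212; β = √(1 − 1/γ²) = √0.7956.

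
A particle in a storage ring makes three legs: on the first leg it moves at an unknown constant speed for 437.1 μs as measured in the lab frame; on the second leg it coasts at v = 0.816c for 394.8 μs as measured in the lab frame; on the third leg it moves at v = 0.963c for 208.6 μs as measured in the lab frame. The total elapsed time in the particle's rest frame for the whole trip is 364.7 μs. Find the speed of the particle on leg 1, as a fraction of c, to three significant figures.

Leg 1: speed unknown; τ_1 = 437.1/γ_1.
Leg 2: γ = 1/√(1 − 0.816²) = 1/√0.3341 = 1.730; τ_2 = 394.8/1.730 = 228.2 μs.
Leg 3: γ = 1/√(1 − 0.963²) = 1/√0.07263 = 3.711; τ_3 = 208.6/3.711 = 56.22 μs.
Total proper time: τ_1 + 228.2 + 56.22 = 364.7, so τ_1 = 364.7 − 284.4 = 80.27 μs.
γ_1 = 437.1/80.27 = 5.446; β = √(1 − 1/γ²) = √0.9663.

β = 0.983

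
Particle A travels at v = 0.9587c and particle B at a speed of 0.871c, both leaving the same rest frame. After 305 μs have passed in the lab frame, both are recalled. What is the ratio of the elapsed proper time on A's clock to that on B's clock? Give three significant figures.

τ_A/τ_B = 0.579

A: γ = 1/√(1 − 0.9587²) = 1/√0.08089 = 3.516. B: γ = 1/√(1 − 0.871²) = 1/√0.2414 = 2.035.
τ_A/τ_B = γ_B/γ_A = 2.035/3.516 = 0.5789, so τ_A/τ_B = 0.5789.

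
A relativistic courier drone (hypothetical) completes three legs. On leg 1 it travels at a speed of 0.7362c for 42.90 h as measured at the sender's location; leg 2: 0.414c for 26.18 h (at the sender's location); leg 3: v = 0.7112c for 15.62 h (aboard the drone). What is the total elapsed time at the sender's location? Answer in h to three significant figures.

Leg 1: 42.90 h is already measured at the sender's location.
Leg 2: 26.18 h is already measured at the sender's location.
Leg 3: γ = 1/√(1 − 0.7112²) = 1/√0.4942 = 1.422; Δt_3 = 1.422 × 15.62 = 22.22 h.
Total: 42.90 + 26.18 + 22.22 h.

Δt = 91.3 h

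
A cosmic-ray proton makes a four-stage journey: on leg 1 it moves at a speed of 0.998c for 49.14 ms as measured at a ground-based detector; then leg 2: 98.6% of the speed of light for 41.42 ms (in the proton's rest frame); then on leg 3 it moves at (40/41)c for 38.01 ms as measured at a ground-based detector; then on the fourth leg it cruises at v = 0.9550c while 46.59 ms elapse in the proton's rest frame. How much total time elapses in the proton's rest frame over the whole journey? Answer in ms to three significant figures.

τ = 99.5 ms

Leg 1: γ = 1/√(1 − 0.998²) = 1/√0.003996 = 15.82; τ_1 = 49.14/15.82 = 3.106 ms.
Leg 2: 41.42 ms is already measured in the proton's rest frame.
Leg 3: γ = 1/√(1 − (40/41)²) = 41/9 ≈ 4.556; τ_3 = 38.01/4.556 = 8.344 ms.
Leg 4: 46.59 ms is already measured in the proton's rest frame.
Total: 3.106 + 41.42 + 8.344 + 46.59 ms.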